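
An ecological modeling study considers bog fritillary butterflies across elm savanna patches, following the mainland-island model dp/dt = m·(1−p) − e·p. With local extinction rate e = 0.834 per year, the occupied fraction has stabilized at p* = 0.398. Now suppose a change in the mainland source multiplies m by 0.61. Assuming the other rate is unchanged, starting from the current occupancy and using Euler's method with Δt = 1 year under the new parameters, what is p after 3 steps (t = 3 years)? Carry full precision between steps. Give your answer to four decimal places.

Balance m(1−p*) = e·p* gives m = e·p*/(1−p*) = 0.834×0.39800/0.60200 = 0.55138.
Starting from p₀ = 0.39800; update p ← p + (dp/dt)·Δt with the new parameters.
t = 1: p = 0.39800 + (-0.12945) = 0.26855
t = 2: p = 0.26855 + (+0.02205) = 0.29060
t = 3: p = 0.29060 + (-0.00376) = 0.28684

0.2868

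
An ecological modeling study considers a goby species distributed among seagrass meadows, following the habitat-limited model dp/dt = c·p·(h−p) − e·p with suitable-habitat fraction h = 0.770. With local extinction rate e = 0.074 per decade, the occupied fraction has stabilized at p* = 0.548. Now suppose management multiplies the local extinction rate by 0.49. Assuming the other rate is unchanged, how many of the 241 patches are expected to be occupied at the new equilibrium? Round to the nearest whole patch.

Balance c(h−p*) = e gives c = e/(0.77 − 0.54800) = 0.074/0.22200 = 0.33333.
New p* = 0.77 − e/c = 0.77 − 0.03626/0.33333 = 0.66122.
Expected occupied = 241 × 0.66122 = 159.35 ≈ 159.

159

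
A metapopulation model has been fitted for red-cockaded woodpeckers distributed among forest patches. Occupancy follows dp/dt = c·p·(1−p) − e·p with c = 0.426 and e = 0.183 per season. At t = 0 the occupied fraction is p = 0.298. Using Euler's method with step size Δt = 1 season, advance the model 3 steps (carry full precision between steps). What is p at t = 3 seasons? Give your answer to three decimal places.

0.398

Update rule: p ← p + [c·p·(1−p) − e·p]·Δt with Δt = 1.
t = 1: p = 0.29800 + (+0.03458) = 0.33258
t = 2: p = 0.33258 + (+0.03370) = 0.36628
t = 3: p = 0.36628 + (+0.03185) = 0.39813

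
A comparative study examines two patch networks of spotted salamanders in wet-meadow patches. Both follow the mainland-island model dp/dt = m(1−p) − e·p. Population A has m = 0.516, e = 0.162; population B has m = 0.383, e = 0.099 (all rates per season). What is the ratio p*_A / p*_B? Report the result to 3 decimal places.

0.958

A: p*_A = m/(m+e) = 0.516/0.6780 = 0.7611.
B: p*_B = 0.383/0.4820 = 0.7946.
p*_A / p*_B = 0.7611/0.7946 = 0.9578.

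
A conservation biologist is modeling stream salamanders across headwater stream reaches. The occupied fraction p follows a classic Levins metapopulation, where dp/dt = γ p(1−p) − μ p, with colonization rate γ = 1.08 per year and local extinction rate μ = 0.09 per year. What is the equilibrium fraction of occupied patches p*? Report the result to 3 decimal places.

0.917

Setting dp/dt = 0 and dividing through by p* gives γ·(1−p*) = μ.
So p* = 1 − μ/γ = 1 − 0.09/1.08 = 1 − 0.0833 = 0.9167.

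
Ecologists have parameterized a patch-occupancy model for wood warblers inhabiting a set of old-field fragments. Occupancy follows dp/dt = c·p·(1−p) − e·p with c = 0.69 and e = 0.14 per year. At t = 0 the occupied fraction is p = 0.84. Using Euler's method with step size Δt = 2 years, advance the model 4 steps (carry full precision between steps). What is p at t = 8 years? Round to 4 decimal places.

Update rule: p ← p + [c·p·(1−p) − e·p]·Δt with Δt = 2.
t = 2: p = 0.84000 + (-0.04973) = 0.79027
t = 4: p = 0.79027 + (+0.00745) = 0.79772
t = 6: p = 0.79772 + (-0.00068) = 0.79704
t = 8: p = 0.79704 + (+0.00007) = 0.79711

0.7971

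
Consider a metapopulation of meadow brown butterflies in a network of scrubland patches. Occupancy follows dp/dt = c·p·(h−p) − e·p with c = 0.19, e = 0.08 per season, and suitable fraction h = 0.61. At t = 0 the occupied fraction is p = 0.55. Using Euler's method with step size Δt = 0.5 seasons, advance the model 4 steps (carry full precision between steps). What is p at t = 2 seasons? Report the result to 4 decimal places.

0.4834

Update rule: p ← p + [c·p·(h−p) − e·p]·Δt with Δt = 0.5.
p: 0.55000 → 0.53114  (Δp = -0.01887)
p: 0.53114 → 0.51387  (Δp = -0.01727)
p: 0.51387 → 0.49801  (Δp = -0.01586)
p: 0.49801 → 0.48339  (Δp = -0.01462)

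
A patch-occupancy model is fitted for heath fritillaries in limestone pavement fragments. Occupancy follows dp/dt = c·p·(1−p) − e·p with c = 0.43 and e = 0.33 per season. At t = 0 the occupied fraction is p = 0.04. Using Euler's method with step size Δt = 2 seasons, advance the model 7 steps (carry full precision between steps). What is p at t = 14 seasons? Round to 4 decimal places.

0.1031

Update rule: p ← p + [c·p·(1−p) − e·p]·Δt with Δt = 2.
  1  |  dp/dt·Δt = +0.006624  |  p_1 = 0.046624
  2  |  dp/dt·Δt = +0.007455  |  p_2 = 0.054079
  3  |  dp/dt·Δt = +0.008301  |  p_3 = 0.062380
  4  |  dp/dt·Δt = +0.009130  |  p_4 = 0.071510
  5  |  dp/dt·Δt = +0.009904  |  p_5 = 0.081414
  6  |  dp/dt·Δt = +0.010583  |  p_6 = 0.091996
  7  |  dp/dt·Δt = +0.011121  |  p_7 = 0.103117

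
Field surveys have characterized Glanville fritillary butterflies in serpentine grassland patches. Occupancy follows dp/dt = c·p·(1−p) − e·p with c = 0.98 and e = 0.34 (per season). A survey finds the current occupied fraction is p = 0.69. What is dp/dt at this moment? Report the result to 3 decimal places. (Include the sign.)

-0.025

Colonization term: c·p·(1−p) = 0.98×0.69×0.3100 = 0.20962.
Extinction term: e·p = 0.23460.
dp/dt = 0.20962 − 0.23460 = -0.02498.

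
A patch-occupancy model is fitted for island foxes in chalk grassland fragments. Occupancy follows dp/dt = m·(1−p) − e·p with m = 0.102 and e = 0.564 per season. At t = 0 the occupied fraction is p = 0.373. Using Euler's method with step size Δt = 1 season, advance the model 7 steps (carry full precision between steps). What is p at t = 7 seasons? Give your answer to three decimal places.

0.153

Update rule: p ← p + [m·(1−p) − e·p]·Δt with Δt = 1.
  1  |  dp/dt·Δt = -0.146418  |  p_1 = 0.226582
  2  |  dp/dt·Δt = -0.048904  |  p_2 = 0.177678
  3  |  dp/dt·Δt = -0.016334  |  p_3 = 0.161345
  4  |  dp/dt·Δt = -0.005455  |  p_4 = 0.155889
  5  |  dp/dt·Δt = -0.001822  |  p_5 = 0.154067
  6  |  dp/dt·Δt = -0.000609  |  p_6 = 0.153458
  7  |  dp/dt·Δt = -0.000203  |  p_7 = 0.153255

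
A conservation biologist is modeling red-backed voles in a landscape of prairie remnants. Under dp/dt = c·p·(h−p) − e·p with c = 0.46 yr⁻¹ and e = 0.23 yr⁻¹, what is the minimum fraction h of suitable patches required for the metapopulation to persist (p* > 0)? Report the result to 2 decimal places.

p* = h − e/c is positive only when h > e/c.
h_min = e/c = 0.23/0.46 = 0.5000.

0.50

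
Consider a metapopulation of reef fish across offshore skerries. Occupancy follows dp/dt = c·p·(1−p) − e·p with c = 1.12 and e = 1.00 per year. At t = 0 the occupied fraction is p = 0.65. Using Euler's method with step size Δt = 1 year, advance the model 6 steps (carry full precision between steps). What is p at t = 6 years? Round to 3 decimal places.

Update rule: p ← p + [c·p·(1−p) − e·p]·Δt with Δt = 1.
  1  |  dp/dt·Δt = -0.395200  |  p_1 = 0.254800
  2  |  dp/dt·Δt = -0.042138  |  p_2 = 0.212662
  3  |  dp/dt·Δt = -0.025133  |  p_3 = 0.187529
  4  |  dp/dt·Δt = -0.016884  |  p_4 = 0.170646
  5  |  dp/dt·Δt = -0.012137  |  p_5 = 0.158509
  6  |  dp/dt·Δt = -0.009119  |  p_6 = 0.149390

0.149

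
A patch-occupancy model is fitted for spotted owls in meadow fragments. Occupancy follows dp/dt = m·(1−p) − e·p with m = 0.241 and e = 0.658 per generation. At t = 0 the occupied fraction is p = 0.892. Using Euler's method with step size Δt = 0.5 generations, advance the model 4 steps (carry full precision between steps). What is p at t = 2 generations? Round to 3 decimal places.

0.325

Update rule: p ← p + [m·(1−p) − e·p]·Δt with Δt = 0.5.
step 1: Δp = -0.28045, p = 0.61155
step 2: Δp = -0.15439, p = 0.45716
step 3: Δp = -0.08499, p = 0.37216
step 4: Δp = -0.04679, p = 0.32538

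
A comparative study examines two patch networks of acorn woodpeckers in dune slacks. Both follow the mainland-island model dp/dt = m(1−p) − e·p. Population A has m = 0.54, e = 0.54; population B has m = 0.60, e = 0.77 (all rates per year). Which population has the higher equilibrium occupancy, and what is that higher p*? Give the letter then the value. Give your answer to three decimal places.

A: p*_A = m/(m+e) = 0.54/1.0800 = 0.5000.
B: p*_B = 0.60/1.3700 = 0.4380.
A is higher at 0.5000.

A, 0.500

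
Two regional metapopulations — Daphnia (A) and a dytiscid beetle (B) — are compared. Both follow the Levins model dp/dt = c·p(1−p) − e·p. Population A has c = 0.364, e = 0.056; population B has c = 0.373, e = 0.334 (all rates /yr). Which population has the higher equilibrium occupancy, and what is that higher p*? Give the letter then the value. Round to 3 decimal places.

A: p*_A = 1 − 0.056/0.364 = 0.8462.
B: p*_B = 1 − 0.334/0.373 = 0.1046.
A is higher at 0.8462.

A, 0.846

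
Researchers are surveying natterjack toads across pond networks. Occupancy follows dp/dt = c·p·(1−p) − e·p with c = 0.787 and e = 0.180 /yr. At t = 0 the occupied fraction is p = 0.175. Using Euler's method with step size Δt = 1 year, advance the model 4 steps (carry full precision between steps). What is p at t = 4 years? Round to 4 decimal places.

Update rule: p ← p + [c·p·(1−p) − e·p]·Δt with Δt = 1.
step 1: Δp = +0.08212, p = 0.25712
step 2: Δp = +0.10404, p = 0.36117
step 3: Δp = +0.11657, p = 0.47774
step 4: Δp = +0.11037, p = 0.58810

0.5881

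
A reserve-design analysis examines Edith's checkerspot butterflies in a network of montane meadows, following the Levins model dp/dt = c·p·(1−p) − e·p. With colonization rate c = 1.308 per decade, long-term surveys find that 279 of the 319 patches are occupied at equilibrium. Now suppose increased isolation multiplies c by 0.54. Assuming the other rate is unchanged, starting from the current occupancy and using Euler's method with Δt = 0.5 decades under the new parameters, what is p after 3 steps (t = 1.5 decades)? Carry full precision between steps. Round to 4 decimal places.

Observed p* = 279/319 = 0.87461.
Balance c(1−p*) = e gives e = 1.308×(1 − 0.87461) = 0.16401.
Starting from p₀ = 0.87461; update p ← p + (dp/dt)·Δt with the new parameters.
  1  |  dp/dt·Δt = -0.032993  |  p_1 = 0.841615
  2  |  dp/dt·Δt = -0.021942  |  p_2 = 0.819674
  3  |  dp/dt·Δt = -0.015018  |  p_3 = 0.804655

0.8047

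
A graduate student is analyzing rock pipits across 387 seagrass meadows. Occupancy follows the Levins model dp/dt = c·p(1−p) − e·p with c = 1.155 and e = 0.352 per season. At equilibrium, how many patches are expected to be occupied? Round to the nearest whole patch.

269

p* = 1 − e/c = 1 − 0.352/1.155 = 0.6952.
Expected occupied patches = N × p* = 387 × 0.6952 = 269.06 ≈ 269.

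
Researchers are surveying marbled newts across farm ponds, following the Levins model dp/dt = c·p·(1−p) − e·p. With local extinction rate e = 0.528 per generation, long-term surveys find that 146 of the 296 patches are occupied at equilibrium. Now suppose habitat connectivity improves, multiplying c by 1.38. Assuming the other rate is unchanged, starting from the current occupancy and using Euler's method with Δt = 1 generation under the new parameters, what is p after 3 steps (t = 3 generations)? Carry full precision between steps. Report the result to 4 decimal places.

Observed p* = 146/296 = 0.49324.
Balance c(1−p*) = e gives c = e/(1 − 0.49324) = 0.528/0.50676 = 1.04192.
Starting from p₀ = 0.49324; update p ← p + (dp/dt)·Δt with the new parameters.
p: 0.49324 → 0.59221  (Δp = +0.09896)
p: 0.59221 → 0.62676  (Δp = +0.03455)
p: 0.62676 → 0.63219  (Δp = +0.00543)

0.6322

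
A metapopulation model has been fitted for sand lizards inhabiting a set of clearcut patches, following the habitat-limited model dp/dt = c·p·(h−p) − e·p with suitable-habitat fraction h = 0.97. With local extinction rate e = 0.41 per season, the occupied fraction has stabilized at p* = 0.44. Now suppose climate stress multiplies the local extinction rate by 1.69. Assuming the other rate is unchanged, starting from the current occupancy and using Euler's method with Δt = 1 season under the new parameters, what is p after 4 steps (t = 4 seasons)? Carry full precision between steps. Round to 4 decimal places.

0.1955

Balance c(h−p*) = e gives c = e/(0.97 − 0.44000) = 0.41/0.53000 = 0.77358.
Starting from p₀ = 0.44000; update p ← p + (dp/dt)·Δt with the new parameters.
step 1: Δp = -0.12448, p = 0.31552
step 2: Δp = -0.05888, p = 0.25664
step 3: Δp = -0.03620, p = 0.22044
step 4: Δp = -0.02492, p = 0.19552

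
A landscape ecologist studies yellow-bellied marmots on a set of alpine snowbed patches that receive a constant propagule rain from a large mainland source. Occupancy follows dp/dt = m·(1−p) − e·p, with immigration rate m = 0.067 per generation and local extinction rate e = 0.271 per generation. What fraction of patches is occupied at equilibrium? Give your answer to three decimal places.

0.198

Setting dp/dt = 0: m − m·p* = e·p*, so m = (m+e)·p*.
p* = m/(m+e) = 0.067/(0.067+0.271) = 0.067/0.3380 = 0.1982.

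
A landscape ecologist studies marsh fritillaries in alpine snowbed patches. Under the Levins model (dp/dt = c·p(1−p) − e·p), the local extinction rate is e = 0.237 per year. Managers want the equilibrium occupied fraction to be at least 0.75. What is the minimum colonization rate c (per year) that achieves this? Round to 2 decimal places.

p* = 1 − e/c ≥ 0.75 requires e/c ≤ 0.2500, i.e. c ≥ e/0.2500.
c_min = 0.237/0.2500 = 0.9480.

0.95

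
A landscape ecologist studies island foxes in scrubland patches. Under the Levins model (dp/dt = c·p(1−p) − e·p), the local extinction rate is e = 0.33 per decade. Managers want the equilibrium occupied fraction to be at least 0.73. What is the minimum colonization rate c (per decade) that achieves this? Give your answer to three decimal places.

1.222

p* = 1 − e/c ≥ 0.73 requires e/c ≤ 0.2700, i.e. c ≥ e/0.2700.
c_min = 0.33/0.2700 = 1.2222.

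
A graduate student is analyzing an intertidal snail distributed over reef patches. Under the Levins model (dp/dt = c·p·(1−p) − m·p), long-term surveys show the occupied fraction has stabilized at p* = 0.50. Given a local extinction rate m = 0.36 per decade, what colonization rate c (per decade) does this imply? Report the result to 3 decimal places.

At equilibrium c(1−p*) = m, so c = m/(1−p*).
c = 0.36/(1 − 0.50) = 0.36/0.5000 = 0.7200.

0.720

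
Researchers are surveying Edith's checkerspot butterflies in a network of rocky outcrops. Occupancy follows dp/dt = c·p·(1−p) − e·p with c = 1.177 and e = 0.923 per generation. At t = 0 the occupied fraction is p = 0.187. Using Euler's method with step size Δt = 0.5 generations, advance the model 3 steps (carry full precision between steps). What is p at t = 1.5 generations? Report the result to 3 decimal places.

Update rule: p ← p + [c·p·(1−p) − e·p]·Δt with Δt = 0.5.
  1  |  dp/dt·Δt = +0.003170  |  p_1 = 0.190170
  2  |  dp/dt·Δt = +0.002869  |  p_2 = 0.193038
  3  |  dp/dt·Δt = +0.002586  |  p_3 = 0.195625

0.196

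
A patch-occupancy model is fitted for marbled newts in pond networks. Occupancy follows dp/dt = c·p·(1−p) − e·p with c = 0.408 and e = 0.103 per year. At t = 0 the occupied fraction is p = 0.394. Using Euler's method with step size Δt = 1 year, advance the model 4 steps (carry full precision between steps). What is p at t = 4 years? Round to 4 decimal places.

Update rule: p ← p + [c·p·(1−p) − e·p]·Δt with Δt = 1.
p: 0.39400 → 0.45083  (Δp = +0.05683)
p: 0.45083 → 0.50541  (Δp = +0.05458)
p: 0.50541 → 0.55534  (Δp = +0.04993)
p: 0.55534 → 0.59889  (Δp = +0.04355)

0.5989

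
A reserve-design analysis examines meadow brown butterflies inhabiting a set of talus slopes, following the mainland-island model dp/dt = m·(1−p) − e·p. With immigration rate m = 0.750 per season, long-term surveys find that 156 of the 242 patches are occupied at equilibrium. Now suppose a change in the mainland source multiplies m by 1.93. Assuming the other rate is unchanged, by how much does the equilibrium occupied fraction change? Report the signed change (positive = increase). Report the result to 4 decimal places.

0.1332

Observed p* = 156/242 = 0.64463.
Balance m(1−p*) = e·p* gives e = m(1−p*)/p* = 0.750×0.35537/0.64463 = 0.41346.
New p* = m/(m+e) = 1.44750/(1.44750+0.41346) = 0.77782.
Δp* = 0.77782 − 0.64463 = +0.13319.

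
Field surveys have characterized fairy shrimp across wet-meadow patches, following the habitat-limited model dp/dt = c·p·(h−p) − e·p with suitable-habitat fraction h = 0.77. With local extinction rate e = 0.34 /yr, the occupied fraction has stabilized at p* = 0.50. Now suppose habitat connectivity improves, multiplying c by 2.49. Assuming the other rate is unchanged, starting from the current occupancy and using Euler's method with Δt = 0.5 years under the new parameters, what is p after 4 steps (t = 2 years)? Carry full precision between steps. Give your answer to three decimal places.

Balance c(h−p*) = e gives c = e/(0.77 − 0.50000) = 0.34/0.27000 = 1.25926.
Starting from p₀ = 0.50000; update p ← p + (dp/dt)·Δt with the new parameters.
t = 0.5: p = 0.50000 + (+0.12665) = 0.62665
t = 1: p = 0.62665 + (+0.03430) = 0.66095
t = 1.5: p = 0.66095 + (+0.00064) = 0.66159
t = 2: p = 0.66159 + (-0.00002) = 0.66157

0.662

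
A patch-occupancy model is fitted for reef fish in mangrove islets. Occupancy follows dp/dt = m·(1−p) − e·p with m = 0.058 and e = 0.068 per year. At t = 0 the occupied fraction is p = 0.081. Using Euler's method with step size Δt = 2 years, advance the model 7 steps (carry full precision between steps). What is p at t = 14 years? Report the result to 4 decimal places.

0.4106

Update rule: p ← p + [m·(1−p) − e·p]·Δt with Δt = 2.
t = 2: p = 0.08100 + (+0.09559) = 0.17659
t = 4: p = 0.17659 + (+0.07150) = 0.24809
t = 6: p = 0.24809 + (+0.05348) = 0.30157
t = 8: p = 0.30157 + (+0.04000) = 0.34157
t = 10: p = 0.34157 + (+0.02992) = 0.37150
t = 12: p = 0.37150 + (+0.02238) = 0.39388
t = 14: p = 0.39388 + (+0.01674) = 0.41062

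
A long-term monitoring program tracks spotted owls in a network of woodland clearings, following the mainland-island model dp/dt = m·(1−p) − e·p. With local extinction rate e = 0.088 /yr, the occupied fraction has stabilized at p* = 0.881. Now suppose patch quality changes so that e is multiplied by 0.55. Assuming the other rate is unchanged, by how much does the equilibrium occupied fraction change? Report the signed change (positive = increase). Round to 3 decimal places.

0.050

Balance m(1−p*) = e·p* gives m = e·p*/(1−p*) = 0.088×0.88100/0.11900 = 0.65150.
New p* = m/(m+e) = 0.65150/(0.65150+0.04840) = 0.93085.
Δp* = 0.93085 − 0.88100 = +0.04985.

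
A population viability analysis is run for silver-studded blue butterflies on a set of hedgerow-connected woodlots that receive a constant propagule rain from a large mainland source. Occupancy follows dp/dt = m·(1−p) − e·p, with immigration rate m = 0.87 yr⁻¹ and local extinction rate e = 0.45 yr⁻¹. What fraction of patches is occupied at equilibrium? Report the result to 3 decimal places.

At equilibrium the propagule rain into empty patches balances local extinction: m(1−p*) = e·p*.
p* = m/(m+e) = 0.87/(0.87+0.45) = 0.87/1.3200 = 0.6591.

0.659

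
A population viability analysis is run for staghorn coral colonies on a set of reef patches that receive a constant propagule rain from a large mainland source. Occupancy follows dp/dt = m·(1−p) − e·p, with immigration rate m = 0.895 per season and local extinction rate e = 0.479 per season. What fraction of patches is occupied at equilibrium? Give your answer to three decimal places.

0.651

At equilibrium the propagule rain into empty patches balances local extinction: m(1−p*) = e·p*.
p* = m/(m+e) = 0.895/(0.895+0.479) = 0.895/1.3740 = 0.6514.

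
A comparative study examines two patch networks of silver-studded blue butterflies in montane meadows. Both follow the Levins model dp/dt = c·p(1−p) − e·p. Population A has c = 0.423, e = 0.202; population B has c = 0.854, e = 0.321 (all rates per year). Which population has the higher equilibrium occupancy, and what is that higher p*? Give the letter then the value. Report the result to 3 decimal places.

B, 0.624

A: p*_A = 1 − 0.202/0.423 = 0.5225.
B: p*_B = 1 − 0.321/0.854 = 0.6241.
B is higher at 0.6241.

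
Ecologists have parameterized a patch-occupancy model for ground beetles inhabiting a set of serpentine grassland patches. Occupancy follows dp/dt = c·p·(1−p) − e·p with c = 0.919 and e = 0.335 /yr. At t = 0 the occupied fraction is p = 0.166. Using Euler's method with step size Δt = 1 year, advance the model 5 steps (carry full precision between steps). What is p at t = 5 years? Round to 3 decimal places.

Update rule: p ← p + [c·p·(1−p) − e·p]·Δt with Δt = 1.
t = 1: p = 0.16600 + (+0.07162) = 0.23762
t = 2: p = 0.23762 + (+0.08688) = 0.32450
t = 3: p = 0.32450 + (+0.09274) = 0.41724
t = 4: p = 0.41724 + (+0.08368) = 0.50092
t = 5: p = 0.50092 + (+0.06194) = 0.56286

0.563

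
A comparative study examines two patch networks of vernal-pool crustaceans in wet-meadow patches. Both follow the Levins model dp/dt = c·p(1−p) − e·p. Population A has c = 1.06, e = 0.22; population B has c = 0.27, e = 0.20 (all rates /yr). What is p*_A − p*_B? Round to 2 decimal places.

0.53

A: p*_A = 1 − 0.22/1.06 = 0.7925.
B: p*_B = 1 − 0.20/0.27 = 0.2593.
p*_A − p*_B = 0.7925 − 0.2593 = 0.5332.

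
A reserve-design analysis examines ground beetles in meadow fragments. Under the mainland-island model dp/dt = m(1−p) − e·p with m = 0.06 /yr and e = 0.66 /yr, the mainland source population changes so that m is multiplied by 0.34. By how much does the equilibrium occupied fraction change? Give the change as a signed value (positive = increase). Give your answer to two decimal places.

Before: p* = 0.06/(0.06+0.66) = 0.0833.
After: m = 0.0204, e = 0.66; p* = 0.0204/0.6804 = 0.0300.
Δp* = 0.0300 − 0.0833 = -0.0534.

-0.05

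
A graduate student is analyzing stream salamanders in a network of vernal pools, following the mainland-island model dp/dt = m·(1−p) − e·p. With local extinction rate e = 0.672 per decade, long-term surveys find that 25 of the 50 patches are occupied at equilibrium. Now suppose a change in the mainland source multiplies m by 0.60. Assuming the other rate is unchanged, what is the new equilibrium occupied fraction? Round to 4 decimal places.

0.3750

Observed p* = 25/50 = 0.50000.
Balance m(1−p*) = e·p* gives m = e·p*/(1−p*) = 0.672×0.50000/0.50000 = 0.67200.
New p* = m/(m+e) = 0.40320/(0.40320+0.67200) = 0.37500.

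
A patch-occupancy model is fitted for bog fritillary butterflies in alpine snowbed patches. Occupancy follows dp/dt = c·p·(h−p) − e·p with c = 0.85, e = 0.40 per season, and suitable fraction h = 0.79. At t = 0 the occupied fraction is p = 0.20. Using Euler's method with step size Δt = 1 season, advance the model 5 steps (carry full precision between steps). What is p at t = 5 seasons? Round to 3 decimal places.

0.281

Update rule: p ← p + [c·p·(h−p) − e·p]·Δt with Δt = 1.
  1  |  dp/dt·Δt = +0.020300  |  p_1 = 0.220300
  2  |  dp/dt·Δt = +0.018559  |  p_2 = 0.238859
  3  |  dp/dt·Δt = +0.016355  |  p_3 = 0.255214
  4  |  dp/dt·Δt = +0.013927  |  p_4 = 0.269140
  5  |  dp/dt·Δt = +0.011501  |  p_5 = 0.280641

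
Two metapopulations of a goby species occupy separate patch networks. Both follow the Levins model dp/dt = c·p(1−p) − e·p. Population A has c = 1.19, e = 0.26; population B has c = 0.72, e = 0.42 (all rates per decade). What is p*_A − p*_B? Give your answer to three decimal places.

A: p*_A = 1 − 0.26/1.19 = 0.7815.
B: p*_B = 1 − 0.42/0.72 = 0.4167.
p*_A − p*_B = 0.7815 − 0.4167 = 0.3648.

0.365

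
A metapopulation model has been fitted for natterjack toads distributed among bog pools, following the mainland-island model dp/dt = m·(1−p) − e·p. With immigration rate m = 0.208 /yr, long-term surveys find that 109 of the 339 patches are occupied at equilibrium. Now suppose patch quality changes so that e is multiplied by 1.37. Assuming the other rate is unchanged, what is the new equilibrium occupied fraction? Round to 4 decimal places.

0.2570

Observed p* = 109/339 = 0.32153.
Balance m(1−p*) = e·p* gives e = m(1−p*)/p* = 0.208×0.67847/0.32153 = 0.43891.
New p* = m/(m+e) = 0.20800/(0.20800+0.60131) = 0.25701.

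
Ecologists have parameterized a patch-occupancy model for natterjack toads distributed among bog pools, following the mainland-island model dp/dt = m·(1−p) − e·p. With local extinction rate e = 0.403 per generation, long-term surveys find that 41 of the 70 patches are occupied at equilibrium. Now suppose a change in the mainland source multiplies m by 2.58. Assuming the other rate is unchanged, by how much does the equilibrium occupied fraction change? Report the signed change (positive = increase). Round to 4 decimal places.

Observed p* = 41/70 = 0.58571.
Balance m(1−p*) = e·p* gives m = e·p*/(1−p*) = 0.403×0.58571/0.41429 = 0.56975.
New p* = m/(m+e) = 1.46995/(1.46995+0.40300) = 0.78483.
Δp* = 0.78483 − 0.58571 = +0.19912.

0.1991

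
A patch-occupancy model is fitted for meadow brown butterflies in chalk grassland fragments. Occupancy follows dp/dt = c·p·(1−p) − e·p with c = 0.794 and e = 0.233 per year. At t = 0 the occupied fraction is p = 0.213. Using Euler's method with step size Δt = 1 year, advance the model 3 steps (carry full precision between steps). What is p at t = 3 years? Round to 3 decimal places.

0.491

Update rule: p ← p + [c·p·(1−p) − e·p]·Δt with Δt = 1.
t = 1: p = 0.21300 + (+0.08347) = 0.29647
t = 2: p = 0.29647 + (+0.09653) = 0.39300
t = 3: p = 0.39300 + (+0.09784) = 0.49084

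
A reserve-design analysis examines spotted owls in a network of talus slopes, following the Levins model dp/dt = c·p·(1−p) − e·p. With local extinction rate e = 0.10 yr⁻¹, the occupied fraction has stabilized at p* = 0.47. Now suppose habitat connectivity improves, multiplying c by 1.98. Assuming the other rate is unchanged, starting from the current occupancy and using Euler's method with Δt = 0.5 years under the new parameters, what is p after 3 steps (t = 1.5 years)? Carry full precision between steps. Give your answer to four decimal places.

0.5360

Balance c(1−p*) = e gives c = e/(1 − 0.47000) = 0.10/0.53000 = 0.18868.
Starting from p₀ = 0.47000; update p ← p + (dp/dt)·Δt with the new parameters.
t = 0.5: p = 0.47000 + (+0.02303) = 0.49303
t = 1: p = 0.49303 + (+0.02204) = 0.51507
t = 1.5: p = 0.51507 + (+0.02090) = 0.53597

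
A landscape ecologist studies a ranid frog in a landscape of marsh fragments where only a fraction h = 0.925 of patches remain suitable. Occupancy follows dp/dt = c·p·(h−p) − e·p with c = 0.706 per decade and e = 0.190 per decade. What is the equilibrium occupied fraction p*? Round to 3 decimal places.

0.656

Setting dp/dt = 0 and dividing by p* gives c·(h−p*) = e.
So p* = h − e/c = 0.925 − 0.190/0.706 = 0.925 − 0.2691 = 0.6559.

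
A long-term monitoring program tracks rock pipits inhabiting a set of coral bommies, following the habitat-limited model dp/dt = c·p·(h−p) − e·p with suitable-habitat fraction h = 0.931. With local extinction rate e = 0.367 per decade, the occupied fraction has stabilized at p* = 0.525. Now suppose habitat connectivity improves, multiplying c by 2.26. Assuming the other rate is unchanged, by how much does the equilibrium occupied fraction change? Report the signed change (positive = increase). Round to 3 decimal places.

0.226

Balance c(h−p*) = e gives c = e/(0.931 − 0.52500) = 0.367/0.40600 = 0.90394.
New p* = 0.931 − e/c = 0.931 − 0.36700/2.04290 = 0.75135.
Δp* = 0.75135 − 0.52500 = +0.22635.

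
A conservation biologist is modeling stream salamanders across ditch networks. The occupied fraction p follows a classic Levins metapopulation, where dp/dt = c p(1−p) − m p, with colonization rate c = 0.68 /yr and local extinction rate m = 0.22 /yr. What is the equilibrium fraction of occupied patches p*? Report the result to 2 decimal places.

Setting dp/dt = 0 and dividing through by p* gives c·(1−p*) = m.
So p* = 1 − m/c = 1 − 0.22/0.68 = 1 − 0.3235 = 0.6765.

0.68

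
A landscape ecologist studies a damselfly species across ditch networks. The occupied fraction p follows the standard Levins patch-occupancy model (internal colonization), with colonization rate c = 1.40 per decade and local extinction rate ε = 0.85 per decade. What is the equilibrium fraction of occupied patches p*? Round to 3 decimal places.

0.393

At equilibrium, colonization balances extinction: c·p*·(1−p*) = ε·p*.
So p* = 1 − ε/c = 1 − 0.85/1.40 = 1 − 0.6071 = 0.3929.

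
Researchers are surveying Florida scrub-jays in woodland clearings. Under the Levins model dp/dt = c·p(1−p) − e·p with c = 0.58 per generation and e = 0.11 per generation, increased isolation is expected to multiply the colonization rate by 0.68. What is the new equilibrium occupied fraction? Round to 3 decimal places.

Before: p* = 1 − 0.11/0.58 = 0.8103.
After the change, c = 0.3944, e = 0.11, so p* = 1 − 0.11/0.3944 = 0.7211.

0.721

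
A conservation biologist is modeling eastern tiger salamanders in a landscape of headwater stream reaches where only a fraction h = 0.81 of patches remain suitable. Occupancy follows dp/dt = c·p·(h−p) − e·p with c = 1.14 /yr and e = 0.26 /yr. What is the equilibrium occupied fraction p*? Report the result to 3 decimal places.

0.582

Setting dp/dt = 0 and dividing by p* gives c·(h−p*) = e.
So p* = h − e/c = 0.81 − 0.26/1.14 = 0.81 − 0.2281 = 0.5819.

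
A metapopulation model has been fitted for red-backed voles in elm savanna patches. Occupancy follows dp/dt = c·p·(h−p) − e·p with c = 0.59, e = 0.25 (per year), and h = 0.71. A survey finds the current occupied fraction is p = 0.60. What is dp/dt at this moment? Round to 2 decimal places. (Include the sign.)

-0.11

Colonization term: c·p·(h−p) = 0.59×0.60×0.1100 = 0.03894.
Extinction term: e·p = 0.15000.
dp/dt = 0.03894 − 0.15000 = -0.11106.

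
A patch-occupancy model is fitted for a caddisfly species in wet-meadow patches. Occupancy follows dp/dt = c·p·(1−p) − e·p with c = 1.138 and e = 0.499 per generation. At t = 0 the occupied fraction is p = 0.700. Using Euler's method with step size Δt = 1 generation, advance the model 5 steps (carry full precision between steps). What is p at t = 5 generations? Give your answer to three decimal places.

Update rule: p ← p + [c·p·(1−p) − e·p]·Δt with Δt = 1.
step 1: Δp = -0.11032, p = 0.58968
step 2: Δp = -0.01890, p = 0.57078
step 3: Δp = -0.00602, p = 0.56476
step 4: Δp = -0.00209, p = 0.56267
step 5: Δp = -0.00074, p = 0.56193

0.562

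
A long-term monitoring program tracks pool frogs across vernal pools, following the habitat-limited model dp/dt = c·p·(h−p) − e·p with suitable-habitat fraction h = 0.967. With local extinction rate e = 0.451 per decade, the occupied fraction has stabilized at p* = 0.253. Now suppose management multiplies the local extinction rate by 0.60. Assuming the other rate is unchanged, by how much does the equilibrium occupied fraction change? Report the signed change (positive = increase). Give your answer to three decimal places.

Balance c(h−p*) = e gives c = e/(0.967 − 0.25300) = 0.451/0.71400 = 0.63165.
New p* = 0.967 − e/c = 0.967 − 0.27060/0.63165 = 0.53860.
Δp* = 0.53860 − 0.25300 = +0.28560.

0.286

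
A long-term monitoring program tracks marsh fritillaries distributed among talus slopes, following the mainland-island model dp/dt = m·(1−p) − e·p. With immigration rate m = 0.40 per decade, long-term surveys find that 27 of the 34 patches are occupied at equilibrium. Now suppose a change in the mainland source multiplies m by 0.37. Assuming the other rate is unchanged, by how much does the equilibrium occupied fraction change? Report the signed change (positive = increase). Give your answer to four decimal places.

-0.2061

Observed p* = 27/34 = 0.79412.
Balance m(1−p*) = e·p* gives e = m(1−p*)/p* = 0.40×0.20588/0.79412 = 0.10370.
New p* = m/(m+e) = 0.14800/(0.14800+0.10370) = 0.58800.
Δp* = 0.58800 − 0.79412 = -0.20612.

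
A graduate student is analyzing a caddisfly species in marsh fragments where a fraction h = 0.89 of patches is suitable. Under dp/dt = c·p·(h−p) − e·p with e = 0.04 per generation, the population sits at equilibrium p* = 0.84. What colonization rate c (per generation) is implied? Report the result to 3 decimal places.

At equilibrium c(h−p*) = e, so c = e/(h−p*).
c = 0.04/(0.89 − 0.84) = 0.04/0.0500 = 0.8000.

0.800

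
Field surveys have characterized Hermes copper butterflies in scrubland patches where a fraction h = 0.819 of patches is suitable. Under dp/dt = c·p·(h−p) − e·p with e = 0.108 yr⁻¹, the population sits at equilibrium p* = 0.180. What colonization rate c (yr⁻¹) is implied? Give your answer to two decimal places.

At equilibrium c(h−p*) = e, so c = e/(h−p*).
c = 0.108/(0.819 − 0.180) = 0.108/0.6390 = 0.1690.

0.17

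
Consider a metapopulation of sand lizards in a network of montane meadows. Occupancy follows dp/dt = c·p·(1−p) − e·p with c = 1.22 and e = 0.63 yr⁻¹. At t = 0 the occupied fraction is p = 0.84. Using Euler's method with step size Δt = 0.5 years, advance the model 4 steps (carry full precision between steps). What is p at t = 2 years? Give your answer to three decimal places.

Update rule: p ← p + [c·p·(1−p) − e·p]·Δt with Δt = 0.5.
t = 0.5: p = 0.84000 + (-0.18262) = 0.65738
t = 1: p = 0.65738 + (-0.06969) = 0.58770
t = 1.5: p = 0.58770 + (-0.03732) = 0.55038
t = 2: p = 0.55038 + (-0.02242) = 0.52796

0.528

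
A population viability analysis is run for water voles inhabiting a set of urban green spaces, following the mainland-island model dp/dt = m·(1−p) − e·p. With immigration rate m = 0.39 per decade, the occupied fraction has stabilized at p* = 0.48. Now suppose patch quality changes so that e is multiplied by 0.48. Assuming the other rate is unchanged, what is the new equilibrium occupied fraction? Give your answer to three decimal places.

Balance m(1−p*) = e·p* gives e = m(1−p*)/p* = 0.39×0.52000/0.48000 = 0.42250.
New p* = m/(m+e) = 0.39000/(0.39000+0.20280) = 0.65789.

0.658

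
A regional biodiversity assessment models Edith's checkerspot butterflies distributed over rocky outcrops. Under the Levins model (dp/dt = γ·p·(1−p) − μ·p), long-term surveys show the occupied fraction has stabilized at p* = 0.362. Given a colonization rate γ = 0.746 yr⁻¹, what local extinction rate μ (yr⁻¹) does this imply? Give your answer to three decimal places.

0.476

At equilibrium γ(1−p*) = μ.
μ = 0.746 × (1 − 0.362) = 0.746 × 0.6380 = 0.4759.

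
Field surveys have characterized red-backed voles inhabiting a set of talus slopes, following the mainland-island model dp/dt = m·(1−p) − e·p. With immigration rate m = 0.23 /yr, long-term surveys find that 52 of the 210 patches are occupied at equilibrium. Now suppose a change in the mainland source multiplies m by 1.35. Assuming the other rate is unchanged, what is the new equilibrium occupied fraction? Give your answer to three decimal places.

Observed p* = 52/210 = 0.24762.
Balance m(1−p*) = e·p* gives e = m(1−p*)/p* = 0.23×0.75238/0.24762 = 0.69884.
New p* = m/(m+e) = 0.31050/(0.31050+0.69884) = 0.30763.

0.308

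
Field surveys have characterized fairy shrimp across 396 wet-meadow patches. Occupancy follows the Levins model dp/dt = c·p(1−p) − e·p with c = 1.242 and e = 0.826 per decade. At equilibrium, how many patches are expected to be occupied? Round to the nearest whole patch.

133

p* = 1 − e/c = 1 − 0.826/1.242 = 0.3349.
Expected occupied patches = N × p* = 396 × 0.3349 = 132.64 ≈ 133.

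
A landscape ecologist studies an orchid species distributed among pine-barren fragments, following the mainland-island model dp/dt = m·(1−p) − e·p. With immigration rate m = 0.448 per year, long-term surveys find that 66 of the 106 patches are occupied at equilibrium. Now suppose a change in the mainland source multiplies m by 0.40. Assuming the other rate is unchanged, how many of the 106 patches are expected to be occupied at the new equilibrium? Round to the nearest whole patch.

Observed p* = 66/106 = 0.62264.
Balance m(1−p*) = e·p* gives e = m(1−p*)/p* = 0.448×0.37736/0.62264 = 0.27152.
New p* = m/(m+e) = 0.17920/(0.17920+0.27152) = 0.39759.
Expected occupied = 106 × 0.39759 = 42.14 ≈ 42.

42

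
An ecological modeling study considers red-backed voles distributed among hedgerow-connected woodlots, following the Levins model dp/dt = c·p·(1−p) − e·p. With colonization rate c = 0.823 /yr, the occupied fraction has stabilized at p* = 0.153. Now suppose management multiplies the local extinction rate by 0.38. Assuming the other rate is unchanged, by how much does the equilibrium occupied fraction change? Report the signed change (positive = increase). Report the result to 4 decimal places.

Balance c(1−p*) = e gives e = 0.823×(1 − 0.15300) = 0.69708.
New p* = 1 − e/c = 1 − 0.26489/0.82300 = 0.67814.
Δp* = 0.67814 − 0.15300 = +0.52514.

0.5251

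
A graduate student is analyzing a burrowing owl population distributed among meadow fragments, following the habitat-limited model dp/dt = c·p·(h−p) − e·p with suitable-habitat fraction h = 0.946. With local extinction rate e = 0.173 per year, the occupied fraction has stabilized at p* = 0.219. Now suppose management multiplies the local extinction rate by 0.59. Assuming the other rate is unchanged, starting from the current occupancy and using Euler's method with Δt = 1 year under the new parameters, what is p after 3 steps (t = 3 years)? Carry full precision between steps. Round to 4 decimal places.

Balance c(h−p*) = e gives c = e/(0.946 − 0.21900) = 0.173/0.72700 = 0.23796.
Starting from p₀ = 0.21900; update p ← p + (dp/dt)·Δt with the new parameters.
p: 0.21900 → 0.23453  (Δp = +0.01553)
p: 0.23453 → 0.25030  (Δp = +0.01577)
p: 0.25030 → 0.26619  (Δp = +0.01589)

0.2662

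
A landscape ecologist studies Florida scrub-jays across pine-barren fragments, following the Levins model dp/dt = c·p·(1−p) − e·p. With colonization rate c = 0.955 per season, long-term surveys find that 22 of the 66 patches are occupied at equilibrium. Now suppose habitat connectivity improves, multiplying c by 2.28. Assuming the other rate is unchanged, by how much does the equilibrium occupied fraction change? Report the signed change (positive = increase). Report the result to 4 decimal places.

Observed p* = 22/66 = 0.33333.
Balance c(1−p*) = e gives e = 0.955×(1 − 0.33333) = 0.63667.
New p* = 1 − e/c = 1 − 0.63667/2.17740 = 0.70760.
Δp* = 0.70760 − 0.33333 = +0.37427.

0.3743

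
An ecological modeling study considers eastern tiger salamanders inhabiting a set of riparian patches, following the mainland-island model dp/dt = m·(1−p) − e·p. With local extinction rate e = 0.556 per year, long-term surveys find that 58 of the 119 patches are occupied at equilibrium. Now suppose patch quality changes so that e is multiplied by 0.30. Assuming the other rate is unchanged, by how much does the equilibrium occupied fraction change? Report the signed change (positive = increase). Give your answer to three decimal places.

Observed p* = 58/119 = 0.48739.
Balance m(1−p*) = e·p* gives m = e·p*/(1−p*) = 0.556×0.48739/0.51261 = 0.52865.
New p* = m/(m+e) = 0.52865/(0.52865+0.16680) = 0.76016.
Δp* = 0.76016 − 0.48739 = +0.27277.

0.273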